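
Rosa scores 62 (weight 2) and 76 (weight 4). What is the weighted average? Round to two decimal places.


Weighted sum:
2 x 62 + 4 x 76 = 428
Total weight:
2 + 4 = 6
Weighted average:
428 / 6 = 71.3333... ≈ 71.33

71.33


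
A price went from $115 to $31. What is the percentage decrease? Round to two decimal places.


Find the absolute change:
|31 - 115| = 84
Divide by original and multiply by 100:
84 / 115 x 100 = 73.0434...% ≈ 73.04%

73.04%


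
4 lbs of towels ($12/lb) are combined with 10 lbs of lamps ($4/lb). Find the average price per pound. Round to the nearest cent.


Cost of towels:
4 x $12 = $48
Cost of lamps:
10 x $4 = $40
Total cost: $48 + $40 = $88
Total weight: 14 lbs
Average: $88 / 14 = $6.2857... ≈ $6.29/lb

$6.29/lb


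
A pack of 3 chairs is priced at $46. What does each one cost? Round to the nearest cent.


Total cost: $46
Number of items: 3
Unit price: $46 / 3 = $15.3333... ≈ $15.33

$15.33


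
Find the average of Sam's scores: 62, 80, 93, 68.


Add the scores:
62 + 80 + 93 + 68 = 303
Divide by the number of tests:
303 / 4 = 75.75

75.75


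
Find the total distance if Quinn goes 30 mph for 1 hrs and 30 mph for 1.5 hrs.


Leg 1 distance:
30 x 1 = 30 miles
Leg 2 distance:
30 x 1.5 = 45 miles
Total distance:
30 + 45 = 75 miles

75 miles


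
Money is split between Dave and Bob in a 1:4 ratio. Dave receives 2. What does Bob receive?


Find the multiplier:
2 / 1 = 2
Apply to Bob's share:
4 x 2 = 8

8


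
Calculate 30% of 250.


Convert percentage to decimal:
30% = 0.3
Multiply:
250 x 0.3 = 75

75


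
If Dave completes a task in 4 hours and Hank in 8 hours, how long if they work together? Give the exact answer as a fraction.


Dave's rate: 1/4 of the job per hour
Hank's rate: 1/8 of the job per hour
Combined rate: 1/4 + 1/8 = 3/8 per hour
Time = 1 / (3/8) = 8/3 hours (≈ 2.67 hours)

8/3 hours


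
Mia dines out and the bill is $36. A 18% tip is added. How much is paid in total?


Calculate the tip:
18% of $36 = $6.48
Add tip to meal cost:
$36 + $6.48 = $42.48

$42.48


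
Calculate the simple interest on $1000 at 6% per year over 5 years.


Use the formula I = P x R x T / 100
P x R x T = 1000 x 6 x 5 = 30000
I = 30000 / 100 = $300

$300


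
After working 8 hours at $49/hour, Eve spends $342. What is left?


Calculate earnings:
8 x $49 = $392
Subtract spending:
$392 - $342 = $50

$50


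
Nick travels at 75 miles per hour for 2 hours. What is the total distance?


Use the formula: distance = speed x time
Speed = 75 mph, Time = 2 hours
75 x 2 = 150 miles

150 miles


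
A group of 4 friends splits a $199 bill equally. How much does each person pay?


Total bill: $199
Number of people: 4
Each pays: $199 / 4 = $49.75

$49.75


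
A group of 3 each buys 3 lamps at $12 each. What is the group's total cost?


Cost per person:
3 x $12 = $36
Group total:
3 x $36 = $108

$108


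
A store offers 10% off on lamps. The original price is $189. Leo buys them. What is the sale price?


Calculate the discount amount:
10% of $189 = $18.90
Subtract from original:
$189 - $18.90 = $170.10

$170.10


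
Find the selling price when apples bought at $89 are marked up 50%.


Calculate the markup amount:
50% of $89 = $44.50
Add to cost:
$89 + $44.50 = $133.50

$133.50


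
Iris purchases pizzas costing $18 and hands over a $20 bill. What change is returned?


Start with the amount paid:
$20
Subtract the price:
$20 - $18 = $2

$2


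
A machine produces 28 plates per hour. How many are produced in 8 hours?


Production rate: 28 plates per hour
Time: 8 hours
Total: 28 x 8 = 224 plates

224 plates


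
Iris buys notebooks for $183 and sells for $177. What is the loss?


Selling price = $177
Cost price = $183
Loss = cost price - selling price:
Loss = $183 - $177 = $6

$6


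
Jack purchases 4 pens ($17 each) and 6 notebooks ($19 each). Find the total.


Cost of pens:
4 x $17 = $68
Cost of notebooks:
6 x $19 = $114
Add both:
$68 + $114 = $182

$182


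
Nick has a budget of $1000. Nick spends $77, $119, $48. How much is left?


Add up expenses:
$77 + $119 + $48 = $244
Subtract from budget:
$1000 - $244 = $756

$756


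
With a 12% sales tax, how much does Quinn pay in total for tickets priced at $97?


Calculate the tax:
12% of $97 = $11.64
Add tax to price:
$97 + $11.64 = $108.64

$108.64


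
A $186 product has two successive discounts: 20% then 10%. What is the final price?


First discount:
20% of $186 = $37.20
Price after first discount:
$186 - $37.20 = $148.80
Second discount:
10% of $148.80 = $14.88
Final price:
$148.80 - $14.88 = $133.92

$133.92


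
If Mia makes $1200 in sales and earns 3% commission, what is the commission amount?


Convert rate to decimal:
3% = 0.03
Multiply by sales:
$1200 x 0.03 = $36

$36


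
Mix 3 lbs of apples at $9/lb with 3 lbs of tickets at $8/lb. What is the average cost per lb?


Cost of apples:
3 x $9 = $27
Cost of tickets:
3 x $8 = $24
Total cost: $27 + $24 = $51
Total weight: 6 lbs
Average: $51 / 6 = $8.50/lb

$8.50/lb


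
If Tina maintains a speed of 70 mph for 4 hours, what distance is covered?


Use the formula: distance = speed x time
Speed = 70 mph, Time = 4 hours
70 x 4 = 280 miles

280 miles


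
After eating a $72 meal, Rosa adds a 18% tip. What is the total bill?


Calculate the tip:
18% of $72 = $12.96
Add tip to meal cost:
$72 + $12.96 = $84.96

$84.96


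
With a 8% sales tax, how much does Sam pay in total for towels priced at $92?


Calculate the tax:
8% of $92 = $7.36
Add tax to price:
$92 + $7.36 = $99.36

$99.36


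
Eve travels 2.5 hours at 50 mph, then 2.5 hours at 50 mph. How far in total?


Leg 1 distance:
50 x 2.5 = 125 miles
Leg 2 distance:
50 x 2.5 = 125 miles
Total distance:
125 + 125 = 250 miles

250 miles


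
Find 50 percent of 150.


Convert percentage to decimal:
50% = 0.5
Multiply:
150 x 0.5 = 75

75


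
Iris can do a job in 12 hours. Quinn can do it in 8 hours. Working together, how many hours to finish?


Iris's rate: 1/12 of the job per hour
Quinn's rate: 1/8 of the job per hour
Combined rate: 1/12 + 1/8 = 5/24 per hour
Time = 1 / (5/24) = 24/5 = 4.8 hours

4.8 hours


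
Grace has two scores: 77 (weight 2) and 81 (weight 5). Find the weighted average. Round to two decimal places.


Weighted sum:
2 x 77 + 5 x 81 = 559
Total weight:
2 + 5 = 7
Weighted average:
559 / 7 = 79.8571... ≈ 79.86

79.86


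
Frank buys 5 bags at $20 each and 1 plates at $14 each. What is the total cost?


Cost of bags:
5 x $20 = $100
Cost of plates:
1 x $14 = $14
Add both:
$100 + $14 = $114

$114


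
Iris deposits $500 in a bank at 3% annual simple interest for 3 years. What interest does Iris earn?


Use the formula I = P x R x T / 100
P x R x T = 500 x 3 x 3 = 4500
I = 4500 / 100 = $45

$45


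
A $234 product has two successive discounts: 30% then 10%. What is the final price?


First discount:
30% of $234 = $70.20
Price after first discount:
$234 - $70.20 = $163.80
Second discount:
10% of $163.80 = $16.38
Final price:
$163.80 - $16.38 = $147.42

$147.42


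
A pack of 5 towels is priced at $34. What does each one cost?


Total cost: $34
Number of items: 5
Unit price: $34 / 5 = $6.80

$6.80


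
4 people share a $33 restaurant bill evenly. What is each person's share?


Total bill: $33
Number of people: 4
Each pays: $33 / 4 = $8.25

$8.25


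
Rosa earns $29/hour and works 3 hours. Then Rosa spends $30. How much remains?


Calculate earnings:
3 x $29 = $87
Subtract spending:
$87 - $30 = $57

$57


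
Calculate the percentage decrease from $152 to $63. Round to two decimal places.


Find the absolute change:
|63 - 152| = 89
Divide by original and multiply by 100:
89 / 152 x 100 = 58.5526...% ≈ 58.55%

58.55%


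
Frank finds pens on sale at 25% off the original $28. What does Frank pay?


Calculate the discount amount:
25% of $28 = $7
Subtract from original:
$28 - $7 = $21

$21


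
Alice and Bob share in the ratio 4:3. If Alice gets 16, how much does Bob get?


Find the multiplier:
16 / 4 = 4
Apply to Bob's share:
3 x 4 = 12

12


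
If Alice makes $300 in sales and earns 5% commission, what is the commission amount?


Convert rate to decimal:
5% = 0.05
Multiply by sales:
$300 x 0.05 = $15

$15


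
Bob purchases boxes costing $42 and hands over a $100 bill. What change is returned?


Start with the amount paid:
$100
Subtract the price:
$100 - $42 = $58

$58


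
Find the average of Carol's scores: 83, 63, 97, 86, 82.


Add the scores:
83 + 63 + 97 + 86 + 82 = 411
Divide by the number of tests:
411 / 5 = 82.2

82.2


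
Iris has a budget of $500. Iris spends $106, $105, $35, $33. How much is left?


Add up expenses:
$106 + $105 + $35 + $33 = $279
Subtract from budget:
$500 - $279 = $221

$221


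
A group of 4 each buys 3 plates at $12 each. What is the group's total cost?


Cost per person:
3 x $12 = $36
Group total:
4 x $36 = $144

$144


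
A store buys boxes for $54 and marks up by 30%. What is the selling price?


Calculate the markup amount:
30% of $54 = $16.20
Add to cost:
$54 + $16.20 = $70.20

$70.20


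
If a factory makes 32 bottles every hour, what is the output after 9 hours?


Production rate: 32 bottles per hour
Time: 9 hours
Total: 32 x 9 = 288 bottles

288 bottles


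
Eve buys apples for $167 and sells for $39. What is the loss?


Selling price = $39
Cost price = $167
Loss = cost price - selling price:
Loss = $167 - $39 = $128

$128


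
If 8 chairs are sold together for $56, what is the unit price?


Total cost: $56
Number of items: 8
Unit price: $56 / 8 = $7

$7


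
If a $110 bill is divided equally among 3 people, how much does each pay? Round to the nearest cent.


Total bill: $110
Number of people: 3
Each pays: $110 / 3 = $36.6666... ≈ $36.67

$36.67


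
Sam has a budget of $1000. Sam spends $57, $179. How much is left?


Add up expenses:
$57 + $179 = $236
Subtract from budget:
$1000 - $236 = $764

$764


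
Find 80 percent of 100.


Convert percentage to decimal:
80% = 0.8
Multiply:
100 x 0.8 = 80

80


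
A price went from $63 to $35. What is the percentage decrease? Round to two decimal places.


Find the absolute change:
|35 - 63| = 28
Divide by original and multiply by 100:
28 / 63 x 100 = 44.4444...% ≈ 44.44%

44.44%


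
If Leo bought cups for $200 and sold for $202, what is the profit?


Selling price = $202
Cost price = $200
Profit = selling price - cost price:
Profit = $202 - $200 = $2

$2


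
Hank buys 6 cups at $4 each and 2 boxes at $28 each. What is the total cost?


Cost of cups:
6 x $4 = $24
Cost of boxes:
2 x $28 = $56
Add both:
$24 + $56 = $80

$80


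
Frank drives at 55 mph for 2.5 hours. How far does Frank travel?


Use the formula: distance = speed x time
Speed = 55 mph, Time = 2.5 hours
55 x 2.5 = 137.5 miles

137.5 miles


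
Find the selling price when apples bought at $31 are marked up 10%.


Calculate the markup amount:
10% of $31 = $3.10
Add to cost:
$31 + $3.10 = $34.10

$34.10


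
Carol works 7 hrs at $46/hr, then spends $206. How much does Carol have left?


Calculate earnings:
7 x $46 = $322
Subtract spending:
$322 - $206 = $116

$116


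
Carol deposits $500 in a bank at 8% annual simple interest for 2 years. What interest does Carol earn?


Use the formula I = P x R x T / 100
P x R x T = 500 x 8 x 2 = 8000
I = 8000 / 100 = $80

$80


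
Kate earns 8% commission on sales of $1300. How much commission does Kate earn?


Convert rate to decimal:
8% = 0.08
Multiply by sales:
$1300 x 0.08 = $104

$104


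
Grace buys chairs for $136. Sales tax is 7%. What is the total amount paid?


Calculate the tax:
7% of $136 = $9.52
Add tax to price:
$136 + $9.52 = $145.52

$145.52


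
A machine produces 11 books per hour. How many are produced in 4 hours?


Production rate: 11 books per hour
Time: 4 hours
Total: 11 x 4 = 44 books

44 books


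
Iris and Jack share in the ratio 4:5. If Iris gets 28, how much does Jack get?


Find the multiplier:
28 / 4 = 7
Apply to Jack's share:
5 x 7 = 35

35


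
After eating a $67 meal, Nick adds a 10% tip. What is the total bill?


Calculate the tip:
10% of $67 = $6.70
Add tip to meal cost:
$67 + $6.70 = $73.70

$73.70


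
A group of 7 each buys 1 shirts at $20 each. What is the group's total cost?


Cost per person:
1 x $20 = $20
Group total:
7 x $20 = $140

$140


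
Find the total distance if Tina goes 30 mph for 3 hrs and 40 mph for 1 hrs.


Leg 1 distance:
30 x 3 = 90 miles
Leg 2 distance:
40 x 1 = 40 miles
Total distance:
90 + 40 = 130 miles

130 miles


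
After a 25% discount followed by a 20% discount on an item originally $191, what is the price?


First discount:
25% of $191 = $47.75
Price after first discount:
$191 - $47.75 = $143.25
Second discount:
20% of $143.25 = $28.65
Final price:
$143.25 - $28.65 = $114.60

$114.60


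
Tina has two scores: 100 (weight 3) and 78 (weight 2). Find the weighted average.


Weighted sum:
3 x 100 + 2 x 78 = 456
Total weight:
3 + 2 = 5
Weighted average:
456 / 5 = 91.2

91.2


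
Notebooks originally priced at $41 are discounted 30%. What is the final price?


Calculate the discount amount:
30% of $41 = $12.30
Subtract from original:
$41 - $12.30 = $28.70

$28.70


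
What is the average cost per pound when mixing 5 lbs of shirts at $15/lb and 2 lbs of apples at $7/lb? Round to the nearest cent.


Cost of shirts:
5 x $15 = $75
Cost of apples:
2 x $7 = $14
Total cost: $75 + $14 = $89
Total weight: 7 lbs
Average: $89 / 7 = $12.7142... ≈ $12.71/lb

$12.71/lb


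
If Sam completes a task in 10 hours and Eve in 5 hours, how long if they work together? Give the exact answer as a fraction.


Sam's rate: 1/10 of the job per hour
Eve's rate: 1/5 of the job per hour
Combined rate: 1/10 + 1/5 = 3/10 per hour
Time = 1 / (3/10) = 10/3 hours (≈ 3.33 hours)

10/3 hours


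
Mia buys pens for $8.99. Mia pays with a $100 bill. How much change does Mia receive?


Start with the amount paid:
$100
Subtract the price:
$100 - $8.99 = $91.01

$91.01


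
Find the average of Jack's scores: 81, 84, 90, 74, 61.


Add the scores:
81 + 84 + 90 + 74 + 61 = 390
Divide by the number of tests:
390 / 5 = 78

78


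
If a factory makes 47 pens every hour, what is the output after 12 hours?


Production rate: 47 pens per hour
Time: 12 hours
Total: 47 x 12 = 564 pens

564 pens


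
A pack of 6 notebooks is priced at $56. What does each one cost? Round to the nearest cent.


Total cost: $56
Number of items: 6
Unit price: $56 / 6 = $9.3333... ≈ $9.33

$9.33


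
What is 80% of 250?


Convert percentage to decimal:
80% = 0.8
Multiply:
250 x 0.8 = 200

200


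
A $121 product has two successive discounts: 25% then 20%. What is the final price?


First discount:
25% of $121 = $30.25
Price after first discount:
$121 - $30.25 = $90.75
Second discount:
20% of $90.75 = $18.15
Final price:
$90.75 - $18.15 = $72.60

$72.60


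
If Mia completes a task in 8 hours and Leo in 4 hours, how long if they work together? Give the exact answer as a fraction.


Mia's rate: 1/8 of the job per hour
Leo's rate: 1/4 of the job per hour
Combined rate: 1/8 + 1/4 = 3/8 per hour
Time = 1 / (3/8) = 8/3 hours (≈ 2.67 hours)

8/3 hours


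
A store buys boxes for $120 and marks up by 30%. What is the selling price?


Calculate the markup amount:
30% of $120 = $36
Add to cost:
$120 + $36 = $156

$156


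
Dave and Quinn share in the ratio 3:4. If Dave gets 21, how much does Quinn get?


Find the multiplier:
21 / 3 = 7
Apply to Quinn's share:
4 x 7 = 28

28


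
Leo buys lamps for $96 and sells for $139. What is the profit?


Selling price = $139
Cost price = $96
Profit = selling price - cost price:
Profit = $139 - $96 = $43

$43


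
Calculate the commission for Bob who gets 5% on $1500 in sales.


Convert rate to decimal:
5% = 0.05
Multiply by sales:
$1500 x 0.05 = $75

$75


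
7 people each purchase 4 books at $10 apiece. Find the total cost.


Cost per person:
4 x $10 = $40
Group total:
7 x $40 = $280

$280


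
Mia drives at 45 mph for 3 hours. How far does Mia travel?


Use the formula: distance = speed x time
Speed = 45 mph, Time = 3 hours
45 x 3 = 135 miles

135 miles


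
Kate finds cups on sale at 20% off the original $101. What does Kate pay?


Calculate the discount amount:
20% of $101 = $20.20
Subtract from original:
$101 - $20.20 = $80.80

$80.80


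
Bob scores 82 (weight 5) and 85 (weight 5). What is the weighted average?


Weighted sum:
5 x 82 + 5 x 85 = 835
Total weight:
5 + 5 = 10
Weighted average:
835 / 10 = 83.5

83.5


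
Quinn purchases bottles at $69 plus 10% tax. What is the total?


Calculate the tax:
10% of $69 = $6.90
Add tax to price:
$69 + $6.90 = $75.90

$75.90


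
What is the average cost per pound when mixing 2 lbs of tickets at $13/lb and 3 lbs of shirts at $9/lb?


Cost of tickets:
2 x $13 = $26
Cost of shirts:
3 x $9 = $27
Total cost: $26 + $27 = $53
Total weight: 5 lbs
Average: $53 / 5 = $10.60/lb

$10.60/lb


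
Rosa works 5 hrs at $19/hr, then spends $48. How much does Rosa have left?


Calculate earnings:
5 x $19 = $95
Subtract spending:
$95 - $48 = $47

$47


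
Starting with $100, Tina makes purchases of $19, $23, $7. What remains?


Add up expenses:
$19 + $23 + $7 = $49
Subtract from budget:
$100 - $49 = $51

$51


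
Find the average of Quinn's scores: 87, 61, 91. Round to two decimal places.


Add the scores:
87 + 61 + 91 = 239
Divide by the number of tests:
239 / 3 = 79.6666... ≈ 79.67

79.67


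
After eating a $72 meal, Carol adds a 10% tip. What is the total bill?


Calculate the tip:
10% of $72 = $7.20
Add tip to meal cost:
$72 + $7.20 = $79.20

$79.20


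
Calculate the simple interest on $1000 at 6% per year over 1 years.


Use the formula I = P x R x T / 100
P x R x T = 1000 x 6 x 1 = 6000
I = 6000 / 100 = $60

$60


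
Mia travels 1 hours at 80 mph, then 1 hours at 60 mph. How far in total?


Leg 1 distance:
80 x 1 = 80 miles
Leg 2 distance:
60 x 1 = 60 miles
Total distance:
80 + 60 = 140 miles

140 miles


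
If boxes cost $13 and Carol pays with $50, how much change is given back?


Start with the amount paid:
$50
Subtract the price:
$50 - $13 = $37

$37


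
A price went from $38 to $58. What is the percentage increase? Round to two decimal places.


Find the absolute change:
|58 - 38| = 20
Divide by original and multiply by 100:
20 / 38 x 100 = 52.6315...% ≈ 52.63%

52.63%


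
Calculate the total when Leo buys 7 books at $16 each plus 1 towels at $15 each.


Cost of books:
7 x $16 = $112
Cost of towels:
1 x $15 = $15
Add both:
$112 + $15 = $127

$127


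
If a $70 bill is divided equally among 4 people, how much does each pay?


Total bill: $70
Number of people: 4
Each pays: $70 / 4 = $17.50

$17.50


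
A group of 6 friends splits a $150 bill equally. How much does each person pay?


Total bill: $150
Number of people: 6
Each pays: $150 / 6 = $25

$25


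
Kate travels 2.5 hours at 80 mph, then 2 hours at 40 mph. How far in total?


Leg 1 distance:
80 x 2.5 = 200 miles
Leg 2 distance:
40 x 2 = 80 miles
Total distance:
200 + 80 = 280 miles

280 miles


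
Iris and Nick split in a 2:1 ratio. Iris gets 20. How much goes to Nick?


Find the multiplier:
20 / 2 = 10
Apply to Nick's share:
1 x 10 = 10

10


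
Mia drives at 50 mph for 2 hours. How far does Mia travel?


Use the formula: distance = speed x time
Speed = 50 mph, Time = 2 hours
50 x 2 = 100 miles

100 miles


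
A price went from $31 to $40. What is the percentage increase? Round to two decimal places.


Find the absolute change:
|40 - 31| = 9
Divide by original and multiply by 100:
9 / 31 x 100 = 29.0322...% ≈ 29.03%

29.03%


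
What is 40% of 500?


Convert percentage to decimal:
40% = 0.4
Multiply:
500 x 0.4 = 200

200


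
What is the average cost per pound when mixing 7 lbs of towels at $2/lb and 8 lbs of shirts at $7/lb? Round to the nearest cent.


Cost of towels:
7 x $2 = $14
Cost of shirts:
8 x $7 = $56
Total cost: $14 + $56 = $70
Total weight: 15 lbs
Average: $70 / 15 = $4.6666... ≈ $4.67/lb

$4.67/lb


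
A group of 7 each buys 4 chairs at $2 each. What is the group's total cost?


Cost per person:
4 x $2 = $8
Group total:
7 x $8 = $56

$56


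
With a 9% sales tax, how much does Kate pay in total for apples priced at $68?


Calculate the tax:
9% of $68 = $6.12
Add tax to price:
$68 + $6.12 = $74.12

$74.12


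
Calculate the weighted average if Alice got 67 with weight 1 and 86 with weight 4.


Weighted sum:
1 x 67 + 4 x 86 = 411
Total weight:
1 + 4 = 5
Weighted average:
411 / 5 = 82.2

82.2


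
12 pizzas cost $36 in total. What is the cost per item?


Total cost: $36
Number of items: 12
Unit price: $36 / 12 = $3

$3


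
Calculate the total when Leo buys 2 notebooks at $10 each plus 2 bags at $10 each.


Cost of notebooks:
2 x $10 = $20
Cost of bags:
2 x $10 = $20
Add both:
$20 + $20 = $40

$40


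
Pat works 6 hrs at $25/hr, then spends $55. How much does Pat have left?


Calculate earnings:
6 x $25 = $150
Subtract spending:
$150 - $55 = $95

$95


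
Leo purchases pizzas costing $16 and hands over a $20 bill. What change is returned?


Start with the amount paid:
$20
Subtract the price:
$20 - $16 = $4

$4


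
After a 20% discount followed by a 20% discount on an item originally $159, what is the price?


First discount:
20% of $159 = $31.80
Price after first discount:
$159 - $31.80 = $127.20
Second discount:
20% of $127.20 = $25.44
Final price:
$127.20 - $25.44 = $101.76

$101.76


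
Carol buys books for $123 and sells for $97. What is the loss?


Selling price = $97
Cost price = $123
Loss = cost price - selling price:
Loss = $123 - $97 = $26

$26


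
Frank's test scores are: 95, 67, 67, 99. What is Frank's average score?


Add the scores:
95 + 67 + 67 + 99 = 328
Divide by the number of tests:
328 / 4 = 82

82


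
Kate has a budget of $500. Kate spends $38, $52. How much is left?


Add up expenses:
$38 + $52 = $90
Subtract from budget:
$500 - $90 = $410

$410


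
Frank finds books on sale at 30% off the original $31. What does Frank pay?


Calculate the discount amount:
30% of $31 = $9.30
Subtract from original:
$31 - $9.30 = $21.70

$21.70


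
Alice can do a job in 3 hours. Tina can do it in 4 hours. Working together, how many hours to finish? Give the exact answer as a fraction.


Alice's rate: 1/3 of the job per hour
Tina's rate: 1/4 of the job per hour
Combined rate: 1/3 + 1/4 = 7/12 per hour
Time = 1 / (7/12) = 12/7 hours (≈ 1.71 hours)

12/7 hours


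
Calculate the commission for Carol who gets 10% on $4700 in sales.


Convert rate to decimal:
10% = 0.1
Multiply by sales:
$4700 x 0.1 = $470

$470


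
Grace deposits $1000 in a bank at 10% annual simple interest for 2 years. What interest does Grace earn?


Use the formula I = P x R x T / 100
P x R x T = 1000 x 10 x 2 = 20000
I = 20000 / 100 = $200

$200


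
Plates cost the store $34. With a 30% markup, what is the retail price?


Calculate the markup amount:
30% of $34 = $10.20
Add to cost:
$34 + $10.20 = $44.20

$44.20


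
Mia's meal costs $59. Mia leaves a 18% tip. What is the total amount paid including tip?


Calculate the tip:
18% of $59 = $10.62
Add tip to meal cost:
$59 + $10.62 = $69.62

$69.62


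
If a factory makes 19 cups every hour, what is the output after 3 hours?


Production rate: 19 cups per hour
Time: 3 hours
Total: 19 x 3 = 57 cups

57 cups


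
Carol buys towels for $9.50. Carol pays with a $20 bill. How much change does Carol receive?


Start with the amount paid:
$20
Subtract the price:
$20 - $9.50 = $10.50

$10.50


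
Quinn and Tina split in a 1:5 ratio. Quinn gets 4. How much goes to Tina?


Find the multiplier:
4 / 1 = 4
Apply to Tina's share:
5 x 4 = 20

20


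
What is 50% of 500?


Convert percentage to decimal:
50% = 0.5
Multiply:
500 x 0.5 = 250

250


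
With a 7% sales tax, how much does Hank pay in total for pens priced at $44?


Calculate the tax:
7% of $44 = $3.08
Add tax to price:
$44 + $3.08 = $47.08

$47.08


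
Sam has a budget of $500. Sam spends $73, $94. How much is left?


Add up expenses:
$73 + $94 = $167
Subtract from budget:
$500 - $167 = $333

$333


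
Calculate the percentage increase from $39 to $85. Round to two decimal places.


Find the absolute change:
|85 - 39| = 46
Divide by original and multiply by 100:
46 / 39 x 100 = 117.9487...% ≈ 117.95%

117.95%


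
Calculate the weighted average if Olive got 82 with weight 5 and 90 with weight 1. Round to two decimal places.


Weighted sum:
5 x 82 + 1 x 90 = 500
Total weight:
5 + 1 = 6
Weighted average:
500 / 6 = 83.3333... ≈ 83.33

83.33


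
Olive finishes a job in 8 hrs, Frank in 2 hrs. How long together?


Olive's rate: 1/8 of the job per hour
Frank's rate: 1/2 of the job per hour
Combined rate: 1/8 + 1/2 = 5/8 per hour
Time = 1 / (5/8) = 8/5 = 1.6 hours

1.6 hours


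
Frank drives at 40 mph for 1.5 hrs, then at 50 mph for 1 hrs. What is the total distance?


Leg 1 distance:
40 x 1.5 = 60 miles
Leg 2 distance:
50 x 1 = 50 miles
Total distance:
60 + 50 = 110 miles

110 miles


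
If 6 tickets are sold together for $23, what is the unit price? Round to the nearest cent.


Total cost: $23
Number of items: 6
Unit price: $23 / 6 = $3.8333... ≈ $3.83

$3.83


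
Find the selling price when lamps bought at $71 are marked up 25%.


Calculate the markup amount:
25% of $71 = $17.75
Add to cost:
$71 + $17.75 = $88.75

$88.75


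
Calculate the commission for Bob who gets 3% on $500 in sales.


Convert rate to decimal:
3% = 0.03
Multiply by sales:
$500 x 0.03 = $15

$15


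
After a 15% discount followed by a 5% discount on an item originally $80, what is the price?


First discount:
15% of $80 = $12
Price after first discount:
$80 - $12 = $68
Second discount:
5% of $68 = $3.40
Final price:
$68 - $3.40 = $64.60

$64.60


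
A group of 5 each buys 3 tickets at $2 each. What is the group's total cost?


Cost per person:
3 x $2 = $6
Group total:
5 x $6 = $30

$30


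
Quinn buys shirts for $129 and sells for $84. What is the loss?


Selling price = $84
Cost price = $129
Loss = cost price - selling price:
Loss = $129 - $84 = $45

$45


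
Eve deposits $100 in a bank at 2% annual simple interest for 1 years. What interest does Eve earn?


Use the formula I = P x R x T / 100
P x R x T = 100 x 2 x 1 = 200
I = 200 / 100 = $2

$2


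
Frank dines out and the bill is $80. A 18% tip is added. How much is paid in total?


Calculate the tip:
18% of $80 = $14.40
Add tip to meal cost:
$80 + $14.40 = $94.40

$94.40


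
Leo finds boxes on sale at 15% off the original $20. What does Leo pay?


Calculate the discount amount:
15% of $20 = $3
Subtract from original:
$20 - $3 = $17

$17


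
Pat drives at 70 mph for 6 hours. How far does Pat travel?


Use the formula: distance = speed x time
Speed = 70 mph, Time = 6 hours
70 x 6 = 420 miles

420 miles


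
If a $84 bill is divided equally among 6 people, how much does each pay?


Total bill: $84
Number of people: 6
Each pays: $84 / 6 = $14

$14


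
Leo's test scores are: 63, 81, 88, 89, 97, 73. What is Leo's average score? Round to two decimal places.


Add the scores:
63 + 81 + 88 + 89 + 97 + 73 = 491
Divide by the number of tests:
491 / 6 = 81.8333... ≈ 81.83

81.83


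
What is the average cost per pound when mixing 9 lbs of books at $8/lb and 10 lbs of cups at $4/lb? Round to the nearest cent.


Cost of books:
9 x $8 = $72
Cost of cups:
10 x $4 = $40
Total cost: $72 + $40 = $112
Total weight: 19 lbs
Average: $112 / 19 = $5.8947... ≈ $5.89/lb

$5.89/lb


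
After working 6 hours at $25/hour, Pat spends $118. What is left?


Calculate earnings:
6 x $25 = $150
Subtract spending:
$150 - $118 = $32

$32


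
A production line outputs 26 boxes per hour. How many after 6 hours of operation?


Production rate: 26 boxes per hour
Time: 6 hours
Total: 26 x 6 = 156 boxes

156 boxes


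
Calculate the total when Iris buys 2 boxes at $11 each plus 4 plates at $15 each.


Cost of boxes:
2 x $11 = $22
Cost of plates:
4 x $15 = $60
Add both:
$22 + $60 = $82

$82


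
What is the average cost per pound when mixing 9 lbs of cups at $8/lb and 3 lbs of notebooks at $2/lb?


Cost of cups:
9 x $8 = $72
Cost of notebooks:
3 x $2 = $6
Total cost: $72 + $6 = $78
Total weight: 12 lbs
Average: $78 / 12 = $6.50/lb

$6.50/lb


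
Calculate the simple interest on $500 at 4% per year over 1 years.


Use the formula I = P x R x T / 100
P x R x T = 500 x 4 x 1 = 2000
I = 2000 / 100 = $20

$20


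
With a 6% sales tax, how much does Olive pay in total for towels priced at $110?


Calculate the tax:
6% of $110 = $6.60
Add tax to price:
$110 + $6.60 = $116.60

$116.60


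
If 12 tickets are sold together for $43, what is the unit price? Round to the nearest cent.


Total cost: $43
Number of items: 12
Unit price: $43 / 12 = $3.5833... ≈ $3.58

$3.58


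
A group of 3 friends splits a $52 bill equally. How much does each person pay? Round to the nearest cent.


Total bill: $52
Number of people: 3
Each pays: $52 / 3 = $17.3333... ≈ $17.33

$17.33


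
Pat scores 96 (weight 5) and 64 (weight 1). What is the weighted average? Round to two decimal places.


Weighted sum:
5 x 96 + 1 x 64 = 544
Total weight:
5 + 1 = 6
Weighted average:
544 / 6 = 90.6666... ≈ 90.67

90.67


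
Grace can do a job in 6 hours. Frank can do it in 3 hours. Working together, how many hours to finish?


Grace's rate: 1/6 of the job per hour
Frank's rate: 1/3 of the job per hour
Combined rate: 1/6 + 1/3 = 1/2 per hour
Time = 1 / (1/2) = 2 hours

2 hours


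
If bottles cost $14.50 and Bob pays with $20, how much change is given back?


Start with the amount paid:
$20
Subtract the price:
$20 - $14.50 = $5.50

$5.50


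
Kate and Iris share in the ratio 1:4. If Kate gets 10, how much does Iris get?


Find the multiplier:
10 / 1 = 10
Apply to Iris's share:
4 x 10 = 40

40


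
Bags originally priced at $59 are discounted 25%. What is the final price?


Calculate the discount amount:
25% of $59 = $14.75
Subtract from original:
$59 - $14.75 = $44.25

$44.25


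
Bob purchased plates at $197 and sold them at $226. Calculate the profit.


Selling price = $226
Cost price = $197
Profit = selling price - cost price:
Profit = $226 - $197 = $29

$29


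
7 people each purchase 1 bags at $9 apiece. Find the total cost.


Cost per person:
1 x $9 = $9
Group total:
7 x $9 = $63

$63


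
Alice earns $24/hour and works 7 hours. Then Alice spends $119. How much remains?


Calculate earnings:
7 x $24 = $168
Subtract spending:
$168 - $119 = $49

$49


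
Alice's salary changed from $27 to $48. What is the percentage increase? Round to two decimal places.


Find the absolute change:
|48 - 27| = 21
Divide by original and multiply by 100:
21 / 27 x 100 = 77.7777...% ≈ 77.78%

77.78%


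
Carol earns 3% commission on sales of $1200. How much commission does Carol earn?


Convert rate to decimal:
3% = 0.03
Multiply by sales:
$1200 x 0.03 = $36

$36


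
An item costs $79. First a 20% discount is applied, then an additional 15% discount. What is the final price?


First discount:
20% of $79 = $15.80
Price after first discount:
$79 - $15.80 = $63.20
Second discount:
15% of $63.20 = $9.48
Final price:
$63.20 - $9.48 = $53.72

$53.72


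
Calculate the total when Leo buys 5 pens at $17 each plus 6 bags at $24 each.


Cost of pens:
5 x $17 = $85
Cost of bags:
6 x $24 = $144
Add both:
$85 + $144 = $229

$229


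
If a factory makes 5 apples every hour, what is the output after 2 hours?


Production rate: 5 apples per hour
Time: 2 hours
Total: 5 x 2 = 10 apples

10 apples


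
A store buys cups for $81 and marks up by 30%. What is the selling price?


Calculate the markup amount:
30% of $81 = $24.30
Add to cost:
$81 + $24.30 = $105.30

$105.30


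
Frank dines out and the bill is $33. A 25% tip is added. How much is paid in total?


Calculate the tip:
25% of $33 = $8.25
Add tip to meal cost:
$33 + $8.25 = $41.25

$41.25


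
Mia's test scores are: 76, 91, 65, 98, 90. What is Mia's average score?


Add the scores:
76 + 91 + 65 + 98 + 90 = 420
Divide by the number of tests:
420 / 5 = 84

84


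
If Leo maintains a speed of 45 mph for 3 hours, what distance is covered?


Use the formula: distance = speed x time
Speed = 45 mph, Time = 3 hours
45 x 3 = 135 miles

135 miles


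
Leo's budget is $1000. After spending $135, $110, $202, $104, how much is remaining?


Add up expenses:
$135 + $110 + $202 + $104 = $551
Subtract from budget:
$1000 - $551 = $449

$449


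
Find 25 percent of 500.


Convert percentage to decimal:
25% = 0.25
Multiply:
500 x 0.25 = 125

125


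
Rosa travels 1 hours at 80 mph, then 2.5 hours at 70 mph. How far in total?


Leg 1 distance:
80 x 1 = 80 miles
Leg 2 distance:
70 x 2.5 = 175 miles
Total distance:
80 + 175 = 255 miles

255 miles


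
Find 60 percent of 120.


Convert percentage to decimal:
60% = 0.6
Multiply:
120 x 0.6 = 72

72


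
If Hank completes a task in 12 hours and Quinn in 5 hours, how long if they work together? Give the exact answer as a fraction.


Hank's rate: 1/12 of the job per hour
Quinn's rate: 1/5 of the job per hour
Combined rate: 1/12 + 1/5 = 17/60 per hour
Time = 1 / (17/60) = 60/17 hours (≈ 3.53 hours)

60/17 hours


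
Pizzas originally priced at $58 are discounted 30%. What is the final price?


Calculate the discount amount:
30% of $58 = $17.40
Subtract from original:
$58 - $17.40 = $40.60

$40.60


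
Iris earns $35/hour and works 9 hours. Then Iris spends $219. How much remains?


Calculate earnings:
9 x $35 = $315
Subtract spending:
$315 - $219 = $96

$96


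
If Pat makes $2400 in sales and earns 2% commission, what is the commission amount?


Convert rate to decimal:
2% = 0.02
Multiply by sales:
$2400 x 0.02 = $48

$48


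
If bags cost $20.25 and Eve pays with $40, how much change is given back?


Start with the amount paid:
$40
Subtract the price:
$40 - $20.25 = $19.75

$19.75


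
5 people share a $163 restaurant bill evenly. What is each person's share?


Total bill: $163
Number of people: 5
Each pays: $163 / 5 = $32.60

$32.60


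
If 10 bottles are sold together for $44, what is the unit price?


Total cost: $44
Number of items: 10
Unit price: $44 / 10 = $4.40

$4.40


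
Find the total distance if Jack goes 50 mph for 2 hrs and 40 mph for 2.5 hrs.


Leg 1 distance:
50 x 2 = 100 miles
Leg 2 distance:
40 x 2.5 = 100 miles
Total distance:
100 + 100 = 200 miles

200 miles


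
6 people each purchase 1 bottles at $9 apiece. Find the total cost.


Cost per person:
1 x $9 = $9
Group total:
6 x $9 = $54

$54


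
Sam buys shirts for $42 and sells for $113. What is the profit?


Selling price = $113
Cost price = $42
Profit = selling price - cost price:
Profit = $113 - $42 = $71

$71


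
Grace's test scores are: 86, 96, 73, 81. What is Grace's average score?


Add the scores:
86 + 96 + 73 + 81 = 336
Divide by the number of tests:
336 / 4 = 84

84


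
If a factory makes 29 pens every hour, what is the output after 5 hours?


Production rate: 29 pens per hour
Time: 5 hours
Total: 29 x 5 = 145 pens

145 pens


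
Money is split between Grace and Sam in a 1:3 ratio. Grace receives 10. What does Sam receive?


Find the multiplier:
10 / 1 = 10
Apply to Sam's share:
3 x 10 = 30

30


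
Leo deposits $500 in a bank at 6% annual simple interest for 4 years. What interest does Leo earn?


Use the formula I = P x R x T / 100
P x R x T = 500 x 6 x 4 = 12000
I = 12000 / 100 = $120

$120


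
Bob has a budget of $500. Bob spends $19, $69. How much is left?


Add up expenses:
$19 + $69 = $88
Subtract from budget:
$500 - $88 = $412

$412


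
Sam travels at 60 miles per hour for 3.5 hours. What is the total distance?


Use the formula: distance = speed x time
Speed = 60 mph, Time = 3.5 hours
60 x 3.5 = 210 miles

210 miles


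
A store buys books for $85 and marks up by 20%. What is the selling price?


Calculate the markup amount:
20% of $85 = $17
Add to cost:
$85 + $17 = $102

$102


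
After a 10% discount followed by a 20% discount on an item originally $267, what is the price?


First discount:
10% of $267 = $26.70
Price after first discount:
$267 - $26.70 = $240.30
Second discount:
20% of $240.30 = $48.06
Final price:
$240.30 - $48.06 = $192.24

$192.24


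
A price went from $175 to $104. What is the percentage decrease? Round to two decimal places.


Find the absolute change:
|104 - 175| = 71
Divide by original and multiply by 100:
71 / 175 x 100 = 40.5714...% ≈ 40.57%

40.57%


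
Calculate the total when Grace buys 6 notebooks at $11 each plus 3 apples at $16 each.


Cost of notebooks:
6 x $11 = $66
Cost of apples:
3 x $16 = $48
Add both:
$66 + $48 = $114

$114


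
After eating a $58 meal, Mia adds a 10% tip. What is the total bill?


Calculate the tip:
10% of $58 = $5.80
Add tip to meal cost:
$58 + $5.80 = $63.80

$63.80


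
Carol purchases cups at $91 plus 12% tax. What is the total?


Calculate the tax:
12% of $91 = $10.92
Add tax to price:
$91 + $10.92 = $101.92

$101.92


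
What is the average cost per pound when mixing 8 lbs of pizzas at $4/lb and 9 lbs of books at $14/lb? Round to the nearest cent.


Cost of pizzas:
8 x $4 = $32
Cost of books:
9 x $14 = $126
Total cost: $32 + $126 = $158
Total weight: 17 lbs
Average: $158 / 17 = $9.2941... ≈ $9.29/lb

$9.29/lb


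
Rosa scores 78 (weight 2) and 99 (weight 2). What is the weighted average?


Weighted sum:
2 x 78 + 2 x 99 = 354
Total weight:
2 + 2 = 4
Weighted average:
354 / 4 = 88.5

88.5


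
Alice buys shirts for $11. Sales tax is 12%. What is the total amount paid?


Calculate the tax:
12% of $11 = $1.32
Add tax to price:
$11 + $1.32 = $12.32

$12.32


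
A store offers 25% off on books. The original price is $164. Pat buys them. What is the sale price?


Calculate the discount amount:
25% of $164 = $41
Subtract from original:
$164 - $41 = $123

$123


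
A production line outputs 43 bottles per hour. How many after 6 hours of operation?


Production rate: 43 bottles per hour
Time: 6 hours
Total: 43 x 6 = 258 bottles

258 bottles


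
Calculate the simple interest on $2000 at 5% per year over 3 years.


Use the formula I = P x R x T / 100
P x R x T = 2000 x 5 x 3 = 30000
I = 30000 / 100 = $300

$300


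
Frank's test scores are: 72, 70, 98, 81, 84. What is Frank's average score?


Add the scores:
72 + 70 + 98 + 81 + 84 = 405
Divide by the number of tests:
405 / 5 = 81

81


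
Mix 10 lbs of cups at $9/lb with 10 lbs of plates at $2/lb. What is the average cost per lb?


Cost of cups:
10 x $9 = $90
Cost of plates:
10 x $2 = $20
Total cost: $90 + $20 = $110
Total weight: 20 lbs
Average: $110 / 20 = $5.50/lb

$5.50/lb


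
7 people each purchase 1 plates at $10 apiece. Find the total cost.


Cost per person:
1 x $10 = $10
Group total:
7 x $10 = $70

$70
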